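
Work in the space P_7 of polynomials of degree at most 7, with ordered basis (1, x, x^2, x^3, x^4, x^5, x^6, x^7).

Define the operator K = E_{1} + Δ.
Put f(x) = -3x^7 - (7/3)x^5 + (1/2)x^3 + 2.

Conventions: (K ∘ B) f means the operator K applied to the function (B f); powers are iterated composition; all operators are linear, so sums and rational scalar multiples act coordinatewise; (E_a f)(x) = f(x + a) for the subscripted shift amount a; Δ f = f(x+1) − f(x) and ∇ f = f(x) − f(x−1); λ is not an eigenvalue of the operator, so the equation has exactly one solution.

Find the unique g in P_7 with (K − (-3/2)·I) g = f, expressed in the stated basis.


write g with unknown coordinates in the stated basis and equate coefficients in (K − (-3/2)·I) g = f
solving from the highest basis element down gives g = -(6/5)x^7 + (168/25)x^6 - (4886/375)x^5 + (1904/375)x^4 + (8917/625)x^3 - (139292/9375)x^2 - (2108/15625)x + 779536/234375
check: K g = -(6/5)x^7 - (252/25)x^6 + (6454/375)x^5 - (952/125)x^4 - (13063/625)x^3 + (69646/3125)x^2 + (3162/15625)x - 233518/78125
so K g − (-3/2)·g = -3x^7 - (7/3)x^5 + (1/2)x^3 + 2 = f ✓

the image equals g(x) = -(6/5)x^7 + (168/25)x^6 - (4886/375)x^5 + (1904/375)x^4 + (8917/625)x^3 - (139292/9375)x^2 - (2108/15625)x + 779536/234375


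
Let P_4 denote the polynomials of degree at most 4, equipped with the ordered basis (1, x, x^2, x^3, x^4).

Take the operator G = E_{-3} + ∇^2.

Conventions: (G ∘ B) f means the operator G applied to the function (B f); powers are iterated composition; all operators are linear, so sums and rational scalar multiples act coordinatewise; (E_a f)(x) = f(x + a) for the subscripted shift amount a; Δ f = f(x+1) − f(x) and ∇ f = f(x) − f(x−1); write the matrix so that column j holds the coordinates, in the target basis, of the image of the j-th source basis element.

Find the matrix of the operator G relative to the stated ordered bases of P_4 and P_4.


image of 1: 1
image of x: x - 3
image of x^2: x^2 - 6x + 11
image of x^3: x^3 - 9x^2 + 33x - 33
image of x^4: x^4 - 12x^3 + 66x^2 - 132x + 95
each image's coordinates form column j of the matrix

the matrix is [[1, -3, 11, -33, 95]; [0, 1, -6, 33, -132]; [0, 0, 1, -9, 66]; [0, 0, 0, 1, -12]; [0, 0, 0, 0, 1]] (rows listed top to bottom)


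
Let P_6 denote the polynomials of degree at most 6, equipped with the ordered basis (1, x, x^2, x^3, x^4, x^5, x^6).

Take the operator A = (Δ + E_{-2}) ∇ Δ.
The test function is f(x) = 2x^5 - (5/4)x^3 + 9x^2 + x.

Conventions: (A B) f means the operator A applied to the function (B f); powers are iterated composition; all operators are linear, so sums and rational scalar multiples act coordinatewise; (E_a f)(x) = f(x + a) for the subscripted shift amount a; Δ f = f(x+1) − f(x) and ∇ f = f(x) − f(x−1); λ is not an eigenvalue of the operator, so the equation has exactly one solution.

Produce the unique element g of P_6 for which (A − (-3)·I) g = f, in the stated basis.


the image equals g(x) = (2/3)x^5 - (175/36)x^3 + (49/3)x^2 - (353/6)x + 229/18

write g with unknown coordinates in the stated basis and equate coefficients in (A − (-3)·I) g = f
solving from the highest basis element down gives g = (2/3)x^5 - (175/36)x^3 + (49/3)x^2 - (353/6)x + 229/18
check: A g = (40/3)x^3 - 40x^2 + (355/2)x - 229/6
so A g − (-3)·g = 2x^5 - (5/4)x^3 + 9x^2 + x = f ✓


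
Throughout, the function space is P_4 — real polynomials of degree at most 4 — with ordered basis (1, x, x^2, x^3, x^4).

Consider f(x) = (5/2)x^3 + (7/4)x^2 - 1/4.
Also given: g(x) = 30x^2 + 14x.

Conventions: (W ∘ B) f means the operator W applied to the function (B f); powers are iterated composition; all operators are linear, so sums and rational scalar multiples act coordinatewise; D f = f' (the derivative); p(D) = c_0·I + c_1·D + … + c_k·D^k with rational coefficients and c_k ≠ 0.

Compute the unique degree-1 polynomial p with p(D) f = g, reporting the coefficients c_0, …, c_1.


D^0 f = (5/2)x^3 + (7/4)x^2 - 1/4
D^1 f = (15/2)x^2 + (7/2)x
matching coefficients of g against c_0 f + c_1 Df + … from the top degree down determines the c_i
solution: c_0 = 0, c_1 = 4

p(D) = 4·D, i.e. c_0 = 0, c_1 = 4


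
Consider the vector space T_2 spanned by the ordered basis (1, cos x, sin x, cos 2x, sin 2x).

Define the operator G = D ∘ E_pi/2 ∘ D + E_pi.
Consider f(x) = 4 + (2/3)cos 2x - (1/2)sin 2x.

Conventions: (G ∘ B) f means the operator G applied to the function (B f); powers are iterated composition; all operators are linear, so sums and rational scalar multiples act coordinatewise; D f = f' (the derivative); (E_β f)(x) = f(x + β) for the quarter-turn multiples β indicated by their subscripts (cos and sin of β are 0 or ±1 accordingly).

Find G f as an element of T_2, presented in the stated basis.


D f = -cos 2x - (4/3)sin 2x
E_pi/2 D f = cos 2x + (4/3)sin 2x
D E_pi/2 D f = (8/3)cos 2x - 2sin 2x
E_pi f = 4 + (2/3)cos 2x - (1/2)sin 2x
(D ∘ E_pi/2 ∘ D + E_pi) f = 4 + (10/3)cos 2x - (5/2)sin 2x

the result is g(x) = 4 + (10/3)cos 2x - (5/2)sin 2x


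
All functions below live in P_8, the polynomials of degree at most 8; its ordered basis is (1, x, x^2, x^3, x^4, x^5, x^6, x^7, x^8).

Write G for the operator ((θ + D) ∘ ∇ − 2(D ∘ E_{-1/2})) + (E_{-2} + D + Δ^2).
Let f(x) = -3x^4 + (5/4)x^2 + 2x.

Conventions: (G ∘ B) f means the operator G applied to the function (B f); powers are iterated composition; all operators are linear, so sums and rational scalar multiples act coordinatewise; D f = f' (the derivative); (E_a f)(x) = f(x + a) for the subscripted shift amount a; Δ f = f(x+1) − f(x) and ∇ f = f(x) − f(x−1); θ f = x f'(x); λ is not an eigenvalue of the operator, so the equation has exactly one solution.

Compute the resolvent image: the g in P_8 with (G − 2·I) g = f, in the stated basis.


the image equals g(x) = 3x^4 + (571/4)x^2 - 639x + 6899/2

write g with unknown coordinates in the stated basis and equate coefficients in (G − 2·I) g = f
solving from the highest basis element down gives g = 3x^4 + (571/4)x^2 - 639x + 6899/2
check: G g = 3x^4 + (1147/4)x^2 - 1276x + 6899
so G g − 2·g = -3x^4 + (5/4)x^2 + 2x = f ✓


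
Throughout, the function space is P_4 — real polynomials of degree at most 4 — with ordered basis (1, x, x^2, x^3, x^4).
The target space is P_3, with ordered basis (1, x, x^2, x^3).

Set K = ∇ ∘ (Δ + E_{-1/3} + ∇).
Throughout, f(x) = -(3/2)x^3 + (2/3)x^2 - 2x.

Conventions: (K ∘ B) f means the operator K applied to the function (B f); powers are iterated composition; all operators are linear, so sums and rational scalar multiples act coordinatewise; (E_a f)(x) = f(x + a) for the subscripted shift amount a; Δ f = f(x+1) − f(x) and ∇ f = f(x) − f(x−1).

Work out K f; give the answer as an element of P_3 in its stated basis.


Δ f = -(9/2)x^2 - (19/6)x - 17/6
E_{-1/3} f = -(3/2)x^3 + (13/6)x^2 - (53/18)x + 43/54
∇ f = -(9/2)x^2 + (35/6)x - 25/6
(Δ + E_{-1/3} + ∇) f = -(3/2)x^3 - (41/6)x^2 - (5/18)x - 335/54
∇ (Δ + E_{-1/3} + ∇) f = -(9/2)x^2 - (55/6)x + 91/18

the image equals g(x) = -(9/2)x^2 - (55/6)x + 91/18


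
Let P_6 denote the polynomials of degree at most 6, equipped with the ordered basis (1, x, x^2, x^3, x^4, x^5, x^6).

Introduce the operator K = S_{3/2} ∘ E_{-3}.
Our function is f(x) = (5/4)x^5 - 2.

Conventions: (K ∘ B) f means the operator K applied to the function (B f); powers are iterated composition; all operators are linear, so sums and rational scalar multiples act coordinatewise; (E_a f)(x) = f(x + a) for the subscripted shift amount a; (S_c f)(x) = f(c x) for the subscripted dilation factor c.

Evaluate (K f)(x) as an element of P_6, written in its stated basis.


E_{-3} f = (5/4)x^5 - (75/4)x^4 + (225/2)x^3 - (675/2)x^2 + (2025/4)x - 1223/4
S_{3/2} E_{-3} f = (1215/128)x^5 - (6075/64)x^4 + (6075/16)x^3 - (6075/8)x^2 + (6075/8)x - 1223/4

the result is g(x) = (1215/128)x^5 - (6075/64)x^4 + (6075/16)x^3 - (6075/8)x^2 + (6075/8)x - 1223/4


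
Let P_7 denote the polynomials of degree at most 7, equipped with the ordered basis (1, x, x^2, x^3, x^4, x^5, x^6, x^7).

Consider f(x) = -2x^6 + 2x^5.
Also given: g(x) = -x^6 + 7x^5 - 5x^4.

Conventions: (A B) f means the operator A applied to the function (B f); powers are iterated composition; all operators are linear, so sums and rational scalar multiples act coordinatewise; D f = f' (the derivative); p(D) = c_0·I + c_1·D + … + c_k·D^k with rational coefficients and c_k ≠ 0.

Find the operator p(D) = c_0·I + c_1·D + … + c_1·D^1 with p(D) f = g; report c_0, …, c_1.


D^0 f = -2x^6 + 2x^5
D^1 f = -12x^5 + 10x^4
matching coefficients of g against c_0 f + c_1 Df + … from the top degree down determines the c_i
solution: c_0 = 1/2, c_1 = -1/2

p(D) = (1/2)·I − (1/2)·D, i.e. c_0 = 1/2, c_1 = -1/2


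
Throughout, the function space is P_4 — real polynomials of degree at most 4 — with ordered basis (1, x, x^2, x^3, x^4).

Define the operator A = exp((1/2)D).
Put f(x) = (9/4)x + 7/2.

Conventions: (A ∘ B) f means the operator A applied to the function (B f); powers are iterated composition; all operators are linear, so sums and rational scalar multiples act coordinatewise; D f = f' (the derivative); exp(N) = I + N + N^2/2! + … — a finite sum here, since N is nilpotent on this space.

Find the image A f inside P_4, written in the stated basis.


g(x) = (9/4)x + 37/8

order-1 term: 9/8
the series for exp((1/2)D) f terminates at order 1
exp((1/2)D) f = (9/4)x + 37/8


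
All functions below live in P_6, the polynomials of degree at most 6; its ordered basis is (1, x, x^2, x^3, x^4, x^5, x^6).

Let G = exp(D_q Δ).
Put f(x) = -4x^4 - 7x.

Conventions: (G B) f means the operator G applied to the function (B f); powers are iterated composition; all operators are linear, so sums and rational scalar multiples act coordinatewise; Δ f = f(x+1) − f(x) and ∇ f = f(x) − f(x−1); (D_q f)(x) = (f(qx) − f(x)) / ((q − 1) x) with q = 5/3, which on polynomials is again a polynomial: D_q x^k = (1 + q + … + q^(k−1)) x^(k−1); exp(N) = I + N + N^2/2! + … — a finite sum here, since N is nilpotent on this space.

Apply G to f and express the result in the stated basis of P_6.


order-1 term: -(784/9)x^2 - 64x - 16
order-2 term: -784/9
the series for exp(D_q Δ) f terminates at order 2
exp(D_q Δ) f = -4x^4 - (784/9)x^2 - 71x - 928/9

g(x) = -4x^4 - (784/9)x^2 - 71x - 928/9


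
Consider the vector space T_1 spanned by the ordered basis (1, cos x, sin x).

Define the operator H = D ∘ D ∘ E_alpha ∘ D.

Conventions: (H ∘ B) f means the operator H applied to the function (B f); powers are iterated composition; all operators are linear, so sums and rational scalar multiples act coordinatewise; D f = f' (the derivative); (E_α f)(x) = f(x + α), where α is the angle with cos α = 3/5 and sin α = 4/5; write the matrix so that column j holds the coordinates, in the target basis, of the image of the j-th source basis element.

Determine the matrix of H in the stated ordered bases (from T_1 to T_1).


the matrix is [[0, 0, 0]; [0, 4/5, -3/5]; [0, 3/5, 4/5]] (rows listed top to bottom)

image of 1: 0
image of cos x: (4/5)cos x + (3/5)sin x
image of sin x: -(3/5)cos x + (4/5)sin x
each image's coordinates form column j of the matrix


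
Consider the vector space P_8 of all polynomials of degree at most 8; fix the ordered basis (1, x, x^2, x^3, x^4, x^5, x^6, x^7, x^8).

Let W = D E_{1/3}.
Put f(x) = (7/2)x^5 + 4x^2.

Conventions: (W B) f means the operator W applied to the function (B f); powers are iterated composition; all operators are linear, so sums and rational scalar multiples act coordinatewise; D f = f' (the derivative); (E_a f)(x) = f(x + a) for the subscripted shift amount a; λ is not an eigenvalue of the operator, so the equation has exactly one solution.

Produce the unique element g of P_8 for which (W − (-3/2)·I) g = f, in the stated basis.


the result is g(x) = (7/3)x^5 - (70/9)x^4 + (280/27)x^3 - (68/27)x^2 - (1144/243)x + 638/243

write g with unknown coordinates in the stated basis and equate coefficients in (W − (-3/2)·I) g = f
solving from the highest basis element down gives g = (7/3)x^5 - (70/9)x^4 + (280/27)x^3 - (68/27)x^2 - (1144/243)x + 638/243
check: W g = (35/3)x^4 - (140/9)x^3 + (70/9)x^2 + (572/81)x - 319/81
so W g − (-3/2)·g = (7/2)x^5 + 4x^2 = f ✓


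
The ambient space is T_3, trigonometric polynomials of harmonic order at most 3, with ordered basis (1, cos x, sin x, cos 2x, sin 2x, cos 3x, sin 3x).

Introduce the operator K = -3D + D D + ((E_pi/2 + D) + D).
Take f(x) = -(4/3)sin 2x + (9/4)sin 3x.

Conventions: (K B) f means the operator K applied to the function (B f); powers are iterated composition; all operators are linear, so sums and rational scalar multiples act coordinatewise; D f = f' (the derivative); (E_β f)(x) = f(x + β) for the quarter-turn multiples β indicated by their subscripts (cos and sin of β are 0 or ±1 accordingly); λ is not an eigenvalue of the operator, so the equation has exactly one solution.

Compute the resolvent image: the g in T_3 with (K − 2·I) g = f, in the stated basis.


write g with unknown coordinates in the stated basis and equate coefficients in (K − 2·I) g = f
solving from the highest basis element down gives g = -(8/159)cos 2x + (28/159)sin 2x + (9/137)cos 3x - (99/548)sin 3x
check: K g = -(16/159)cos 2x - (52/53)sin 2x + (18/137)cos 3x + (1035/548)sin 3x
so K g − 2·g = -(4/3)sin 2x + (9/4)sin 3x = f ✓

the image equals g(x) = -(8/159)cos 2x + (28/159)sin 2x + (9/137)cos 3x - (99/548)sin 3x


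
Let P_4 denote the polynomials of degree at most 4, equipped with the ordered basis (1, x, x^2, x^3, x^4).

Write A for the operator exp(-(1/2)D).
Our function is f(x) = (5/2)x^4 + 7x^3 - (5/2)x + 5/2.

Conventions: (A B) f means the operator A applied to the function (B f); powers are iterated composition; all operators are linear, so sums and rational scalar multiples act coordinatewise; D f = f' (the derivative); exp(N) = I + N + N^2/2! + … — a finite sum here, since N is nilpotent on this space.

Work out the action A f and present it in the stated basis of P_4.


the image equals g(x) = (5/2)x^4 + 2x^3 - (27/4)x^2 + (3/2)x + 97/32

order-1 term: -5x^3 - (21/2)x^2 + 5/4
order-2 term: (15/4)x^2 + (21/4)x
order-3 term: -(5/4)x - 7/8
order-4 term: 5/32
the series for exp(-(1/2)D) f terminates at order 4
exp(-(1/2)D) f = (5/2)x^4 + 2x^3 - (27/4)x^2 + (3/2)x + 97/32


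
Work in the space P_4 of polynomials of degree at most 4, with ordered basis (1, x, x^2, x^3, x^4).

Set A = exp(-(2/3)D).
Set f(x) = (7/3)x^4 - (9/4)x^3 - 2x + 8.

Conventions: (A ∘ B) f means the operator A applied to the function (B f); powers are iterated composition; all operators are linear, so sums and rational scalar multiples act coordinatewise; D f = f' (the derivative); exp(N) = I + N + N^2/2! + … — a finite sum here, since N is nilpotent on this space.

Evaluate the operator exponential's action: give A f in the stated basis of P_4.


the image equals g(x) = (7/3)x^4 - (305/36)x^3 + (193/18)x^2 - (629/81)x + 2542/243

order-1 term: -(56/9)x^3 + (9/2)x^2 + 4/3
order-2 term: (56/9)x^2 - 3x
order-3 term: -(224/81)x + 2/3
order-4 term: 112/243
the series for exp(-(2/3)D) f terminates at order 4
exp(-(2/3)D) f = (7/3)x^4 - (305/36)x^3 + (193/18)x^2 - (629/81)x + 2542/243


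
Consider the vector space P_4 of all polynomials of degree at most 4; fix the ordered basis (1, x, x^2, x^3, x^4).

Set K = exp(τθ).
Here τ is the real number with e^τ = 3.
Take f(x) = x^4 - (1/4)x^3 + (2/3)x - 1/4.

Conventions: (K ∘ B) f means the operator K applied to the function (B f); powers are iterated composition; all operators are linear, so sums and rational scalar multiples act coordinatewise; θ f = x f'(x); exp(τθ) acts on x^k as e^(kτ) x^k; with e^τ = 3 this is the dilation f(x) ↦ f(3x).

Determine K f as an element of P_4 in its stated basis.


g(x) = 81x^4 - (27/4)x^3 + 2x - 1/4

exp(τθ) x^k = e^(kτ) x^k; with e^τ = 3 this sends x^k to 3^k x^k
x ↦ 3 x
x^3 ↦ 27 x^3
x^4 ↦ 81 x^4
applying this coordinatewise to f: exp(τθ) f = 81x^4 - (27/4)x^3 + 2x - 1/4


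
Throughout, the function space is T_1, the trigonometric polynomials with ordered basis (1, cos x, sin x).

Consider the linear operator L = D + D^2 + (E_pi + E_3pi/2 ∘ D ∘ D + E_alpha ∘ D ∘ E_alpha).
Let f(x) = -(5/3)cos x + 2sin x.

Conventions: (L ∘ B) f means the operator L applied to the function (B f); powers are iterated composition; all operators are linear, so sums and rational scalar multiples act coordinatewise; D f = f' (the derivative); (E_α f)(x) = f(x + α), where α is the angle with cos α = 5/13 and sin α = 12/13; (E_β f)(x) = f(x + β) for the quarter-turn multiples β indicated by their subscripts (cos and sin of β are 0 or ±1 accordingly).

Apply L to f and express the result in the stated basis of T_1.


D f = 2cos x + (5/3)sin x
D f = 2cos x + (5/3)sin x
D D f = (5/3)cos x - 2sin x
E_pi f = (5/3)cos x - 2sin x
D f = 2cos x + (5/3)sin x
D D f = (5/3)cos x - 2sin x
E_3pi/2 D D f = 2cos x + (5/3)sin x
E_alpha f = (47/39)cos x + (30/13)sin x
D E_alpha f = (30/13)cos x - (47/39)sin x
E_alpha D E_alpha f = -(38/169)cos x - (1315/507)sin x
(E_pi + E_3pi/2 ∘ D ∘ D + E_alpha ∘ D ∘ E_alpha) f = (1745/507)cos x - (1484/507)sin x
(D + D^2 + (E_pi + E_3pi/2 ∘ D ∘ D + E_alpha ∘ D ∘ E_alpha)) f = (3604/507)cos x - (551/169)sin x

g(x) = (3604/507)cos x - (551/169)sin x


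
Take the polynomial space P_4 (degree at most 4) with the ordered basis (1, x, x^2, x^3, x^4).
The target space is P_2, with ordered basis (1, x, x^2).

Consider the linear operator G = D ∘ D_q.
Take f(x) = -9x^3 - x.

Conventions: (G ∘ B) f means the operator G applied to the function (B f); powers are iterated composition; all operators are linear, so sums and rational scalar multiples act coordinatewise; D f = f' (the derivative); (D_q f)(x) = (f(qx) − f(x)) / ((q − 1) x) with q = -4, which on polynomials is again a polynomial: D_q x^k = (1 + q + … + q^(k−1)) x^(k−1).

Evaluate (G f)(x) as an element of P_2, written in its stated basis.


D_q f = -117x^2 - 1
D D_q f = -234x

the image equals g(x) = -234x


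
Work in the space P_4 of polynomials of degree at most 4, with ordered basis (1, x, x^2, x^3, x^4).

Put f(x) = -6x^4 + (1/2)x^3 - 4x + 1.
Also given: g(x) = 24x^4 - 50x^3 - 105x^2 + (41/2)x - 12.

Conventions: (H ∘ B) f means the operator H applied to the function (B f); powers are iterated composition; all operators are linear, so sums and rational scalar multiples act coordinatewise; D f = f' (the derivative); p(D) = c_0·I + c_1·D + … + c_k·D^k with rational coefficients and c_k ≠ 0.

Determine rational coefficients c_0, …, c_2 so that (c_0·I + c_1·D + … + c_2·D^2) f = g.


p(D) = -4·I + 2·D + (3/2)·D^2, i.e. c_0 = -4, c_1 = 2, c_2 = 3/2

D^0 f = -6x^4 + (1/2)x^3 - 4x + 1
D^1 f = -24x^3 + (3/2)x^2 - 4
D^2 f = -72x^2 + 3x
matching coefficients of g against c_0 f + c_1 Df + … from the top degree down determines the c_i
solution: c_0 = -4, c_1 = 2, c_2 = 3/2


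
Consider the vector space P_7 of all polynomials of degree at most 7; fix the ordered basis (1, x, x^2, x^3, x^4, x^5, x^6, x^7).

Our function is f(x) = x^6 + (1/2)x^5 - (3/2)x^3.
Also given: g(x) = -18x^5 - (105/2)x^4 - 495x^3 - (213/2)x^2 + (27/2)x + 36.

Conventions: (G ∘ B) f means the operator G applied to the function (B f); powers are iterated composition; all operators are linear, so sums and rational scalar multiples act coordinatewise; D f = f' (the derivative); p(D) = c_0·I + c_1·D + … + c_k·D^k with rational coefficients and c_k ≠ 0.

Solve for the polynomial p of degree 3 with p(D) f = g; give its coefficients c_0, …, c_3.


c_0 = 0, c_1 = -3, c_2 = -3/2, c_3 = -4

D^0 f = x^6 + (1/2)x^5 - (3/2)x^3
D^1 f = 6x^5 + (5/2)x^4 - (9/2)x^2
D^2 f = 30x^4 + 10x^3 - 9x
D^3 f = 120x^3 + 30x^2 - 9
matching coefficients of g against c_0 f + c_1 Df + … from the top degree down determines the c_i
solution: c_0 = 0, c_1 = -3, c_2 = -3/2, c_3 = -4


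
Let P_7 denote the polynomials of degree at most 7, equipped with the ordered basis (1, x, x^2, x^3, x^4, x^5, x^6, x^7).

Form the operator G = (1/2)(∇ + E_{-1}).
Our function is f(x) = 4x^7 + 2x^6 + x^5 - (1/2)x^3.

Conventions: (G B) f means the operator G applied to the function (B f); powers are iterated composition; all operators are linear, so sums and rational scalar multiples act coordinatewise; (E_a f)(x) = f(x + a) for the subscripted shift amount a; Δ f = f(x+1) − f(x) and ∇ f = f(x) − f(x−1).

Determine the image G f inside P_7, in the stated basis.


∇ f = 28x^6 - 72x^5 + 115x^4 - 110x^3 + (125/2)x^2 - (39/2)x + 5/2
E_{-1} f = 4x^7 - 26x^6 + 73x^5 - 115x^4 + (219/2)x^3 - (125/2)x^2 + (39/2)x - 5/2
(∇ + E_{-1}) f = 4x^7 + 2x^6 + x^5 - (1/2)x^3
((1/2)(∇ + E_{-1})) f = 2x^7 + x^6 + (1/2)x^5 - (1/4)x^3

g(x) = 2x^7 + x^6 + (1/2)x^5 - (1/4)x^3


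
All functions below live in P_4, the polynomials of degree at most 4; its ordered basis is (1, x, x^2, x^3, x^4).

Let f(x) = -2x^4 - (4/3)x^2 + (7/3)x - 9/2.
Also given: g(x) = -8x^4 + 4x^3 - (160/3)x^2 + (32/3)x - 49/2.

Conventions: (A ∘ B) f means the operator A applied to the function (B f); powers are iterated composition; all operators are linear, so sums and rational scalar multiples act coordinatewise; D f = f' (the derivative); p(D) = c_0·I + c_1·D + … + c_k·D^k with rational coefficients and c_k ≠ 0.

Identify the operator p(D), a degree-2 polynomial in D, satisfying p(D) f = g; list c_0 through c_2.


D^0 f = -2x^4 - (4/3)x^2 + (7/3)x - 9/2
D^1 f = -8x^3 - (8/3)x + 7/3
D^2 f = -24x^2 - 8/3
matching coefficients of g against c_0 f + c_1 Df + … from the top degree down determines the c_i
solution: c_0 = 4, c_1 = -1/2, c_2 = 2

c_0 = 4, c_1 = -1/2, c_2 = 2


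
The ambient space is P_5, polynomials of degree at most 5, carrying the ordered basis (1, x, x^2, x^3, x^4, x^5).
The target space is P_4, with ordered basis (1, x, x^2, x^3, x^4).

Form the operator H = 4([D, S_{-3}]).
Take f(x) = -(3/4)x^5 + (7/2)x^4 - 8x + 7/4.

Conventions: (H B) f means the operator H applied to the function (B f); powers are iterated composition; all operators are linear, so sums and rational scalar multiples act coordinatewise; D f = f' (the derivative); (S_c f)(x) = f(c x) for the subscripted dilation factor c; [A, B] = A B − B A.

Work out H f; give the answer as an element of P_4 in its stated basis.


S_{-3} f = (729/4)x^5 + (567/2)x^4 + 24x + 7/4
D S_{-3} f = (3645/4)x^4 + 1134x^3 + 24
D f = -(15/4)x^4 + 14x^3 - 8
S_{-3} D f = -(1215/4)x^4 - 378x^3 - 8
[D, S_{-3}] f = 1215x^4 + 1512x^3 + 32
(4([D, S_{-3}])) f = 4860x^4 + 6048x^3 + 128

the image equals g(x) = 4860x^4 + 6048x^3 + 128


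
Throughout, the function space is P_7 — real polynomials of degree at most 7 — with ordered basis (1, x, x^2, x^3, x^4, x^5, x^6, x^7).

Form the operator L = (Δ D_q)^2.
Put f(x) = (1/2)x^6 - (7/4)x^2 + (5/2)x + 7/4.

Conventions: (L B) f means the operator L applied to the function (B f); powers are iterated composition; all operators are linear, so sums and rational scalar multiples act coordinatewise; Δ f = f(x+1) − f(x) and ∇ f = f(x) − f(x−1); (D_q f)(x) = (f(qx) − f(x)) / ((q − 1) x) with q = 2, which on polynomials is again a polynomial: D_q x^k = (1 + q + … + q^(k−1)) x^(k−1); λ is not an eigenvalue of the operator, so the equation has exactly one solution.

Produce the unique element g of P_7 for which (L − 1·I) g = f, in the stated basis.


write g with unknown coordinates in the stated basis and equate coefficients in (L − 1·I) g = f
solving from the highest basis element down gives g = -(1/2)x^6 - (28343/4)x^2 - 11500x - 22057/4
check: L g = -(14175/2)x^2 - (22995/2)x - 11025/2
so L g − 1·g = (1/2)x^6 - (7/4)x^2 + (5/2)x + 7/4 = f ✓

g(x) = -(1/2)x^6 - (28343/4)x^2 - 11500x - 22057/4


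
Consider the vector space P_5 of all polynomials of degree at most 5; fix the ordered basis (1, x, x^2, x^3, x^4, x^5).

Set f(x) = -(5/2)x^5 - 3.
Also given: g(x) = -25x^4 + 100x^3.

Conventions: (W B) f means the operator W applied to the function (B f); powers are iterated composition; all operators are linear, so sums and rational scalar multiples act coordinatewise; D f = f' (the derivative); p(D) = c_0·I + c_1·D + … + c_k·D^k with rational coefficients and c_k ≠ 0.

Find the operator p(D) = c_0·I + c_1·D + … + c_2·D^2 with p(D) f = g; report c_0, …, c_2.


D^0 f = -(5/2)x^5 - 3
D^1 f = -(25/2)x^4
D^2 f = -50x^3
matching coefficients of g against c_0 f + c_1 Df + … from the top degree down determines the c_i
solution: c_0 = 0, c_1 = 2, c_2 = -2

p(D) = 2·D − 2·D^2, i.e. c_0 = 0, c_1 = 2, c_2 = -2


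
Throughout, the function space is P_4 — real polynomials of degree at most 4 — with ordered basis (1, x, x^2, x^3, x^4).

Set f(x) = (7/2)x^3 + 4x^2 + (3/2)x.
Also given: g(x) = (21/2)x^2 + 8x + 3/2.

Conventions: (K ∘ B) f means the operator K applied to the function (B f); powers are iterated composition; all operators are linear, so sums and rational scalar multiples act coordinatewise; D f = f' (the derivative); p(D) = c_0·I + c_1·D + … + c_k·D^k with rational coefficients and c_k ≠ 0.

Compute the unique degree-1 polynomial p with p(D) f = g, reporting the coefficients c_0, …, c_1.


D^0 f = (7/2)x^3 + 4x^2 + (3/2)x
D^1 f = (21/2)x^2 + 8x + 3/2
matching coefficients of g against c_0 f + c_1 Df + … from the top degree down determines the c_i
solution: c_0 = 0, c_1 = 1

p(D) = D, i.e. c_0 = 0, c_1 = 1


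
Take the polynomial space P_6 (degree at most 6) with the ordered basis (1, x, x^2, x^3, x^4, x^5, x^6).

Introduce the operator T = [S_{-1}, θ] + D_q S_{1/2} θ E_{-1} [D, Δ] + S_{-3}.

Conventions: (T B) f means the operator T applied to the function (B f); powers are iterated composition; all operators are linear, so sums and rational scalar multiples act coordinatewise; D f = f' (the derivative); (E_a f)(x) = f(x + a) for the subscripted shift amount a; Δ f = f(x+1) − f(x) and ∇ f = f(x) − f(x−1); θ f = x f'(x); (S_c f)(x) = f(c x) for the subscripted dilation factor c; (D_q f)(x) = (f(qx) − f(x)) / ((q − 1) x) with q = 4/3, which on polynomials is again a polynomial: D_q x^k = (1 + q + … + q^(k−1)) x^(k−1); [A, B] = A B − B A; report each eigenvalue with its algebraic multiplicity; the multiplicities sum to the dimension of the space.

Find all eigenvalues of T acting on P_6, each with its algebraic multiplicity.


λ = -243 (multiplicity 1), λ = -27 (multiplicity 1), λ = -3 (multiplicity 1), λ = 1 (multiplicity 1), λ = 9 (multiplicity 1), λ = 81 (multiplicity 1), λ = 729 (multiplicity 1)

image of 1: 1
image of x: -3x
image of x^2: 9x^2
image of x^3: -27x^3
image of x^4: 81x^4
image of x^5: -243x^5
image of x^6: 729x^6
the matrix is upper triangular; its diagonal is (1, -3, 9, -27, 81, -243, 729)
for a triangular matrix the eigenvalues are the diagonal entries, with algebraic multiplicity their repetition count


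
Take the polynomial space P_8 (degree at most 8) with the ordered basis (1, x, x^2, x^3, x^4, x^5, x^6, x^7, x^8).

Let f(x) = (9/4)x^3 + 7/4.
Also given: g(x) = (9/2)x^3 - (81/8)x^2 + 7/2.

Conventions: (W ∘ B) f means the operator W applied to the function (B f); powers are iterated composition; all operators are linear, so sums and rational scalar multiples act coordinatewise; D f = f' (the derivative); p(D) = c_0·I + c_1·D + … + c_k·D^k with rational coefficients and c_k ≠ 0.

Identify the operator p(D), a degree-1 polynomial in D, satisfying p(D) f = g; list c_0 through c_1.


D^0 f = (9/4)x^3 + 7/4
D^1 f = (27/4)x^2
matching coefficients of g against c_0 f + c_1 Df + … from the top degree down determines the c_i
solution: c_0 = 2, c_1 = -3/2

p(D) = 2·I − (3/2)·D, i.e. c_0 = 2, c_1 = -3/2


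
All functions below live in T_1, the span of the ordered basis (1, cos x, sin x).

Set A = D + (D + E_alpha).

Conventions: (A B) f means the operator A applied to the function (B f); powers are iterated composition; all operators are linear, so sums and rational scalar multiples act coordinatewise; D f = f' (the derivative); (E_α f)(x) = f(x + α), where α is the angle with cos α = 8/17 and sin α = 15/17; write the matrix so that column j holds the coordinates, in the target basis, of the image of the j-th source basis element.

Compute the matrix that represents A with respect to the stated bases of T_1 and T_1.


image of 1: 1
image of cos x: (8/17)cos x - (49/17)sin x
image of sin x: (49/17)cos x + (8/17)sin x
each image's coordinates form column j of the matrix

the matrix is [[1, 0, 0]; [0, 8/17, 49/17]; [0, -49/17, 8/17]] (rows listed top to bottom)


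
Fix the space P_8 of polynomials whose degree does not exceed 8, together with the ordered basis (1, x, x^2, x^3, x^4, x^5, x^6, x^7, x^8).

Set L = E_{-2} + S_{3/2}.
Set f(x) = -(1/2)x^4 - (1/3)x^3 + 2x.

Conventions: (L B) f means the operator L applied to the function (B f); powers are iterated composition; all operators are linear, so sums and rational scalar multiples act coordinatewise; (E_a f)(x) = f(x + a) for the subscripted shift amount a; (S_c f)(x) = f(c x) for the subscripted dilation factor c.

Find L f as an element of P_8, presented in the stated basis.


the image equals g(x) = -(97/32)x^4 + (61/24)x^3 - 10x^2 + 17x - 28/3

E_{-2} f = -(1/2)x^4 + (11/3)x^3 - 10x^2 + 14x - 28/3
S_{3/2} f = -(81/32)x^4 - (9/8)x^3 + 3x
(E_{-2} + S_{3/2}) f = -(97/32)x^4 + (61/24)x^3 - 10x^2 + 17x - 28/3


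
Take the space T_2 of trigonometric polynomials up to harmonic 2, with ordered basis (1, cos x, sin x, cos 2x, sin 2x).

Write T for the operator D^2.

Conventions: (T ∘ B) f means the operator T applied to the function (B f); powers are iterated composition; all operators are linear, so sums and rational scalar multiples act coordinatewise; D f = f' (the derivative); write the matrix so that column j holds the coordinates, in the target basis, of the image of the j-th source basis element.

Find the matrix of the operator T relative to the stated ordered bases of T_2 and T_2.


the matrix is [[0, 0, 0, 0, 0]; [0, -1, 0, 0, 0]; [0, 0, -1, 0, 0]; [0, 0, 0, -4, 0]; [0, 0, 0, 0, -4]] (rows listed top to bottom)

image of 1: 0
image of cos x: -cos x
image of sin x: -sin x
image of cos 2x: -4cos 2x
image of sin 2x: -4sin 2x
each image's coordinates form column j of the matrix


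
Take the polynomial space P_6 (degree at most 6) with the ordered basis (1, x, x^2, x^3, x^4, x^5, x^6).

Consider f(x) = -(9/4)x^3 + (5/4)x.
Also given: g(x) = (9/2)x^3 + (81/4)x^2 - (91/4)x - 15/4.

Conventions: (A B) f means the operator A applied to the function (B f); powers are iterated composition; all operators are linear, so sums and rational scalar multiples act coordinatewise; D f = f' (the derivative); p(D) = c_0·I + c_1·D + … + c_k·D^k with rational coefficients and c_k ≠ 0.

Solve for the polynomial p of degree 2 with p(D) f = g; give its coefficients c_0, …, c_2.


D^0 f = -(9/4)x^3 + (5/4)x
D^1 f = -(27/4)x^2 + 5/4
D^2 f = -(27/2)x
matching coefficients of g against c_0 f + c_1 Df + … from the top degree down determines the c_i
solution: c_0 = -2, c_1 = -3, c_2 = 3/2

c_0 = -2, c_1 = -3, c_2 = 3/2


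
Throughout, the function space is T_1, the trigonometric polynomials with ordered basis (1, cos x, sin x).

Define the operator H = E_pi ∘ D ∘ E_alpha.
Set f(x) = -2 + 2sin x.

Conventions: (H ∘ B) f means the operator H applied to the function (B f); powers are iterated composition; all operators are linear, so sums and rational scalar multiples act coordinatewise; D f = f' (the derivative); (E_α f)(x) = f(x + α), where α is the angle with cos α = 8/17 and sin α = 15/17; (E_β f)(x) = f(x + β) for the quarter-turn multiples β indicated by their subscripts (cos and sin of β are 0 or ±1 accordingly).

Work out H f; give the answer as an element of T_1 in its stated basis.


E_alpha f = -2 + (30/17)cos x + (16/17)sin x
D E_alpha f = (16/17)cos x - (30/17)sin x
E_pi D E_alpha f = -(16/17)cos x + (30/17)sin x

g(x) = -(16/17)cos x + (30/17)sin x


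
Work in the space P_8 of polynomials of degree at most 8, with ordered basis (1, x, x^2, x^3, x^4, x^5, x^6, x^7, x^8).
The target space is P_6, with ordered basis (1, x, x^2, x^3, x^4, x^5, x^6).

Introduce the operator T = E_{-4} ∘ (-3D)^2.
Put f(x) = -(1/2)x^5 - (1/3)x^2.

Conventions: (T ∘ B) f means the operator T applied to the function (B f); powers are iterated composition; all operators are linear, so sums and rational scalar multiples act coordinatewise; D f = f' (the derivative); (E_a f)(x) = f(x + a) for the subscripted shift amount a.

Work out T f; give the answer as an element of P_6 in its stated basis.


g(x) = -90x^3 + 1080x^2 - 4320x + 5754

D f = -(5/2)x^4 - (2/3)x
(-3D) f = (15/2)x^4 + 2x
D (-3D) f = 30x^3 + 2
(-3D) (-3D) f = -90x^3 - 6
E_{-4} (-3D)^2 f = -90x^3 + 1080x^2 - 4320x + 5754


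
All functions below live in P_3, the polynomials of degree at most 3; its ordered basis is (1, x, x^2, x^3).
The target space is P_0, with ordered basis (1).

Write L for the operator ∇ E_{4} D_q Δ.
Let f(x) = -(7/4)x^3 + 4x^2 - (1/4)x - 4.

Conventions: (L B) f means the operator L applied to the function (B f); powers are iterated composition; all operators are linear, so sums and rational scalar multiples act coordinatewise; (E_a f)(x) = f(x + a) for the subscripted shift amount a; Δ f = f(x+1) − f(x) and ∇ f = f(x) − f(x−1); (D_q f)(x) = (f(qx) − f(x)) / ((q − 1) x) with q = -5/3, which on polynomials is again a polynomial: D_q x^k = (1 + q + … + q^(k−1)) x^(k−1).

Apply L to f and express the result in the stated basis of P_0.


the result is g(x) = 7/2

Δ f = -(21/4)x^2 + (11/4)x + 2
D_q Δ f = (7/2)x + 11/4
E_{4} (D_q Δ) f = (7/2)x + 67/4
∇ E_{4} (D_q Δ) f = 7/2


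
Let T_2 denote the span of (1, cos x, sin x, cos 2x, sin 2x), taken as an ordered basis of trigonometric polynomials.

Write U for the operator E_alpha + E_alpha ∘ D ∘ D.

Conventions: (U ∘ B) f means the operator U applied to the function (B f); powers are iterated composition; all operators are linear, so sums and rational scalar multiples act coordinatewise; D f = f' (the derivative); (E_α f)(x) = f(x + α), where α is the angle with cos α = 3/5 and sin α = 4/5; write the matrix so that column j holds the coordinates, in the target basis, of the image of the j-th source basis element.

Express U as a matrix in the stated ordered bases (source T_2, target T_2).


the matrix is [[1, 0, 0, 0, 0]; [0, 0, 0, 0, 0]; [0, 0, 0, 0, 0]; [0, 0, 0, 21/25, -72/25]; [0, 0, 0, 72/25, 21/25]] (rows listed top to bottom)

image of 1: 1
image of cos x: 0
image of sin x: 0
image of cos 2x: (21/25)cos 2x + (72/25)sin 2x
image of sin 2x: -(72/25)cos 2x + (21/25)sin 2x
each image's coordinates form column j of the matrix


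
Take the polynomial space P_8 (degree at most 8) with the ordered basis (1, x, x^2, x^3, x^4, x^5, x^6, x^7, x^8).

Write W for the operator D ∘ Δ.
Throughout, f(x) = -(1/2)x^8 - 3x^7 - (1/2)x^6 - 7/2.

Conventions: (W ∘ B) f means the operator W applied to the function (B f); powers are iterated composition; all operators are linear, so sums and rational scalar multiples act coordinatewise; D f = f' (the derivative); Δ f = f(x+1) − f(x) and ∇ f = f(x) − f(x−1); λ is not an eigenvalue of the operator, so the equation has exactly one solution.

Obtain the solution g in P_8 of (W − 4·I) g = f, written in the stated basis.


write g with unknown coordinates in the stated basis and equate coefficients in (W − 4·I) g = f
solving from the highest basis element down gives g = (1/8)x^8 + (3/4)x^7 + (15/8)x^6 + (105/8)x^5 + (85/2)x^4 + (515/4)x^3 + 279x^2 + (6559/16)x + 9607/32
check: W g = 7x^6 + (105/2)x^5 + 170x^4 + 515x^3 + 1116x^2 + (6559/4)x + 9579/8
so W g − 4·g = -(1/2)x^8 - 3x^7 - (1/2)x^6 - 7/2 = f ✓

the image equals g(x) = (1/8)x^8 + (3/4)x^7 + (15/8)x^6 + (105/8)x^5 + (85/2)x^4 + (515/4)x^3 + 279x^2 + (6559/16)x + 9607/32


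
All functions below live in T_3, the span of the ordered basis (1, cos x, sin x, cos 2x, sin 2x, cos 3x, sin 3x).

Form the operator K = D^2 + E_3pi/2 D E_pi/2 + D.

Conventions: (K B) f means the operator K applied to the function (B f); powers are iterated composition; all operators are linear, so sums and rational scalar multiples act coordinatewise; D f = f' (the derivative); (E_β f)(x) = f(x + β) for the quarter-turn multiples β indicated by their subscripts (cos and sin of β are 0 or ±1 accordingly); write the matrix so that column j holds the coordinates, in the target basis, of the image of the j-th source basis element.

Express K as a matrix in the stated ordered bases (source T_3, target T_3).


image of 1: 0
image of cos x: -cos x - 2sin x
image of sin x: 2cos x - sin x
image of cos 2x: -4cos 2x - 4sin 2x
image of sin 2x: 4cos 2x - 4sin 2x
image of cos 3x: -9cos 3x - 6sin 3x
image of sin 3x: 6cos 3x - 9sin 3x
each image's coordinates form column j of the matrix

the matrix is [[0, 0, 0, 0, 0, 0, 0]; [0, -1, 2, 0, 0, 0, 0]; [0, -2, -1, 0, 0, 0, 0]; [0, 0, 0, -4, 4, 0, 0]; [0, 0, 0, -4, -4, 0, 0]; [0, 0, 0, 0, 0, -9, 6]; [0, 0, 0, 0, 0, -6, -9]] (rows listed top to bottom)


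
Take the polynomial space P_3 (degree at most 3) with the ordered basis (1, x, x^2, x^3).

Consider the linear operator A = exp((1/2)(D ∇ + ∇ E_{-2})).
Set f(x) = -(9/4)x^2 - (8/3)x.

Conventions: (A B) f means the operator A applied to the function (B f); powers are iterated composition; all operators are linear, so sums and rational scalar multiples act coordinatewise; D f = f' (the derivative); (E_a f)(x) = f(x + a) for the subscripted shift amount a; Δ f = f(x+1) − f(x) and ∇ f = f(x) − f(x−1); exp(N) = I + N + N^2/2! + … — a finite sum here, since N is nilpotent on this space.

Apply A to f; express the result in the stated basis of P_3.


the result is g(x) = -(9/4)x^2 - (59/12)x + 71/48

order-1 term: -(9/4)x + 49/24
order-2 term: -9/16
the series for exp((1/2)(D ∇ + ∇ E_{-2})) f terminates at order 2
exp((1/2)(D ∇ + ∇ E_{-2})) f = -(9/4)x^2 - (59/12)x + 71/48


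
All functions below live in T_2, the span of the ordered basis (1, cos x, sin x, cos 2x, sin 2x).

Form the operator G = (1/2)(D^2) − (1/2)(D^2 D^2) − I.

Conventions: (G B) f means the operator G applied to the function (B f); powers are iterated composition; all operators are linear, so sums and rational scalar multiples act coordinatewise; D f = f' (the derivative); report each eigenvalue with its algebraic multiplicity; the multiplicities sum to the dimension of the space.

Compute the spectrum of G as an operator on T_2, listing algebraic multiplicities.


image of 1: -1
image of cos x: -2cos x
image of sin x: -2sin x
image of cos 2x: -11cos 2x
image of sin 2x: -11sin 2x
the matrix is diagonal; its diagonal is (-1, -2, -2, -11, -11)
for a triangular matrix the eigenvalues are the diagonal entries, with algebraic multiplicity their repetition count

λ = -11 (multiplicity 2), λ = -2 (multiplicity 2), λ = -1 (multiplicity 1)


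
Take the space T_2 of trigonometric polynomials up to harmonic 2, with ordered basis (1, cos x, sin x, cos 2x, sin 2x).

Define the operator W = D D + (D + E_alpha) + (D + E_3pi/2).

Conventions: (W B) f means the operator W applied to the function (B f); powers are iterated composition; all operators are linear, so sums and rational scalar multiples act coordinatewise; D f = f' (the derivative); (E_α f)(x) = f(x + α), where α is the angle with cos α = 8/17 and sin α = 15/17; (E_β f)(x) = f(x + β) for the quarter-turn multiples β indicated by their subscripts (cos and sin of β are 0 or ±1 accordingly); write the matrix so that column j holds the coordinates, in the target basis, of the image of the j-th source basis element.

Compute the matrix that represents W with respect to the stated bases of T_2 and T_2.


image of 1: 2
image of cos x: -(9/17)cos x - (32/17)sin x
image of sin x: (32/17)cos x - (9/17)sin x
image of cos 2x: -(1606/289)cos 2x - (1396/289)sin 2x
image of sin 2x: (1396/289)cos 2x - (1606/289)sin 2x
each image's coordinates form column j of the matrix

the matrix is [[2, 0, 0, 0, 0]; [0, -9/17, 32/17, 0, 0]; [0, -32/17, -9/17, 0, 0]; [0, 0, 0, -1606/289, 1396/289]; [0, 0, 0, -1396/289, -1606/289]] (rows listed top to bottom)
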